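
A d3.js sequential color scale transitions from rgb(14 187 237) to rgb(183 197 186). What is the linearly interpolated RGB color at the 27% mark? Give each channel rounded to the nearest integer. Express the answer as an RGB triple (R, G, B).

27% corresponds to t = 0.27.
R = 14 + 0.27 × (183 − 14) = 14 + 0.27 × 169 = 59.63 → 60
G = 187 + 0.27 × (197 − 187) = 187 + 0.27 × 10 = 189.7 → 190
B = 237 + 0.27 × (186 − 237) = 237 + 0.27 × -51 = 223.23 → 223

(60, 190, 223)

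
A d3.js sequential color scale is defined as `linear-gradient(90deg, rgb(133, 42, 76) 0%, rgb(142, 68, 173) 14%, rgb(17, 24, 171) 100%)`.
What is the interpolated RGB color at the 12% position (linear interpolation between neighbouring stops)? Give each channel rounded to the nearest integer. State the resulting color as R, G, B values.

12% lies between the 0% and 14% stops, so the local fraction is t = (12 − 0)/(14 − 0) = 12/14 ≈ 0.8571.
R = 133 + 0.8571 × (142 − 133) = 140.714 → 141
G = 42 + 0.8571 × (68 − 42) = 64.285 → 64
B = 76 + 0.8571 × (173 − 76) = 159.139 → 159

(141, 64, 159)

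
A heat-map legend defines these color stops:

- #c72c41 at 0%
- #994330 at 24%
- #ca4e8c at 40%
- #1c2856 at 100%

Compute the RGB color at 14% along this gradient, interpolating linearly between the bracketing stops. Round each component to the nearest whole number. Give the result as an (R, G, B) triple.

(172, 57, 55)

14% lies between the 0% and 24% stops, so the local fraction is t = (14 − 0)/(24 − 0) = 14/24 ≈ 0.5833.
#c72c41 → (199, 44, 65); #994330 → (153, 67, 48).
R = 199 + 0.5833 × (153 − 199) = 172.168 → 172
G = 44 + 0.5833 × (67 − 44) = 57.416 → 57
B = 65 + 0.5833 × (48 − 65) = 55.084 → 55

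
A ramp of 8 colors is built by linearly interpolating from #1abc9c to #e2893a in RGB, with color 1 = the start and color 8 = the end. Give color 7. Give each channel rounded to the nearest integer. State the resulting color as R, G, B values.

(197, 144, 72)

With 8 swatches and endpoints inclusive, swatch 7 sits at t = (7 − 1)/(8 − 1) = 6/7 ≈ 0.8571.
#1abc9c → (26, 188, 156); #e2893a → (226, 137, 58).
R = 26 + 0.8571 × (226 − 26) = 197.42 → 197
G = 188 + 0.8571 × (137 − 188) = 144.288 → 144
B = 156 + 0.8571 × (58 − 156) = 72.004 → 72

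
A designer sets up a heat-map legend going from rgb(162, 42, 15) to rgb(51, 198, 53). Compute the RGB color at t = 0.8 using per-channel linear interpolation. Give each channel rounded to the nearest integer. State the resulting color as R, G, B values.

(73, 167, 45)

R = 162 + 0.8 × (51 − 162) = 162 + 0.8 × -111 = 73.2 → 73
G = 42 + 0.8 × (198 − 42) = 42 + 0.8 × 156 = 166.8 → 167
B = 15 + 0.8 × (53 − 15) = 15 + 0.8 × 38 = 45.4 → 45
So the blended color is (73, 167, 45), about #49a72d.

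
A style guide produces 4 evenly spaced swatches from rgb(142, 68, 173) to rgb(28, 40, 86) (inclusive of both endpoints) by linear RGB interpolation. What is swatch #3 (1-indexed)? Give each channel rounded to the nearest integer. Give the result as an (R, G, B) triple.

(66, 49, 115)

With 4 swatches and endpoints inclusive, swatch 3 sits at t = (3 − 1)/(4 − 1) = 2/3 ≈ 0.6667.
R = 142 + 0.6667 × (28 − 142) = 65.996 → 66
G = 68 + 0.6667 × (40 − 68) = 49.332 → 49
B = 173 + 0.6667 × (86 − 173) = 114.997 → 115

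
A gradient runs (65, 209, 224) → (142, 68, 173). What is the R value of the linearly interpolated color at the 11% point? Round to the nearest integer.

R = 65 + 0.11 × (142 − 65) = 73.47 → 73

73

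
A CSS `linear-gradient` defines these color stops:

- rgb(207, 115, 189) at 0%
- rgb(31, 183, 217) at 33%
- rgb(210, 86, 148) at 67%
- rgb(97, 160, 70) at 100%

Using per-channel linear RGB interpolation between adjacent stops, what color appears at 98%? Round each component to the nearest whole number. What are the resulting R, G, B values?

(104, 156, 75)

98% lies between the 67% and 100% stops, so the local fraction is t = (98 − 67)/(100 − 67) = 31/33 ≈ 0.9394.
R = 210 + 0.9394 × (97 − 210) = 103.848 → 104
G = 86 + 0.9394 × (160 − 86) = 155.516 → 156
B = 148 + 0.9394 × (70 − 148) = 74.727 → 75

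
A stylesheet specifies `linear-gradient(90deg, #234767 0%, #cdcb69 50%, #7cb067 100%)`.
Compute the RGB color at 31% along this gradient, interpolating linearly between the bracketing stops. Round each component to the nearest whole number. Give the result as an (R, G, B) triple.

(140, 153, 104)

31% lies between the 0% and 50% stops, so the local fraction is t = (31 − 0)/(50 − 0) = 31/50 ≈ 0.62.
#234767 → (35, 71, 103); #cdcb69 → (205, 203, 105).
R = 35 + 0.62 × (205 − 35) = 140.4 → 140
G = 71 + 0.62 × (203 − 71) = 152.84 → 153
B = 103 + 0.62 × (105 − 103) = 104.24 → 104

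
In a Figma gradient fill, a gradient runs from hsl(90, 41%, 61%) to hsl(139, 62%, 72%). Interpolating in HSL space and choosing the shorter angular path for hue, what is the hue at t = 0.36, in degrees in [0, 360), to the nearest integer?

108

Hue arc: Δh = 139 − 90 = 49° (|Δh| ≤ 180, already the shorter path).
H = 90 + 0.36 × (49) = 107.64 → 108°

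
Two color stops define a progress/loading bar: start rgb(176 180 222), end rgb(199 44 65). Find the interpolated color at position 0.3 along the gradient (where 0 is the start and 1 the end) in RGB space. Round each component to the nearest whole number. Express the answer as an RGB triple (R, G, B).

R = 176 + 0.3 × (199 − 176) = 176 + 0.3 × 23 = 182.9 → 183
G = 180 + 0.3 × (44 − 180) = 180 + 0.3 × -136 = 139.2 → 139
B = 222 + 0.3 × (65 − 222) = 222 + 0.3 × -157 = 174.9 → 175

(183, 139, 175)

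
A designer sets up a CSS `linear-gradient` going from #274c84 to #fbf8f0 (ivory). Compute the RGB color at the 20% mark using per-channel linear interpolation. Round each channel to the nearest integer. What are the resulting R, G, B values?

(81, 110, 154)

#274c84 → (39, 76, 132); #fbf8f0 → (251, 248, 240).
20% corresponds to t = 0.2.
R = 39 + 0.2 × (251 − 39) = 39 + 0.2 × 212 = 81.4 → 81
G = 76 + 0.2 × (248 − 76) = 76 + 0.2 × 172 = 110.4 → 110
B = 132 + 0.2 × (240 − 132) = 132 + 0.2 × 108 = 153.6 → 154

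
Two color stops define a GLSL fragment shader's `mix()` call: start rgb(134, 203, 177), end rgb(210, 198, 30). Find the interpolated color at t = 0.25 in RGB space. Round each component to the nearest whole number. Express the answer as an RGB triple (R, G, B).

R = 134 + 0.25 × (210 − 134) = 134 + 0.25 × 76 = 153 → 153
G = 203 + 0.25 × (198 − 203) = 203 + 0.25 × -5 = 201.75 → 202
B = 177 + 0.25 × (30 − 177) = 177 + 0.25 × -147 = 140.25 → 140

(153, 202, 140)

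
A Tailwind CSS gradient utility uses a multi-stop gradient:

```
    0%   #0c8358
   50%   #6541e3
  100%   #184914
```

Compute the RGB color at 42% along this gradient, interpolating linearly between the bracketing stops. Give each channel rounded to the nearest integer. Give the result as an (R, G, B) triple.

(87, 76, 205)

42% lies between the 0% and 50% stops, so the local fraction is t = (42 − 0)/(50 − 0) = 42/50 ≈ 0.84.
#0c8358 → (12, 131, 88); #6541e3 → (101, 65, 227).
R = 12 + 0.84 × (101 − 12) = 86.76 → 87
G = 131 + 0.84 × (65 − 131) = 75.56 → 76
B = 88 + 0.84 × (227 − 88) = 204.76 → 205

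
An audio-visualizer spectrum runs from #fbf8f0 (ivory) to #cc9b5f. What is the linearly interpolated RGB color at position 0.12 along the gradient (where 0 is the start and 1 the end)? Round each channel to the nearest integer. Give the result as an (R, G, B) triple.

(245, 237, 223)

#fbf8f0 → (251, 248, 240); #cc9b5f → (204, 155, 95).
R = 251 + 0.12 × (204 − 251) = 251 + 0.12 × -47 = 245.36 → 245
G = 248 + 0.12 × (155 − 248) = 248 + 0.12 × -93 = 236.84 → 237
B = 240 + 0.12 × (95 − 240) = 240 + 0.12 × -145 = 222.6 → 223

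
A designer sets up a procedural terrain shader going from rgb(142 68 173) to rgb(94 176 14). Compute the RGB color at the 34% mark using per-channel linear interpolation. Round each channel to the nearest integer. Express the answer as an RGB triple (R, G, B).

34% corresponds to t = 0.34.
R = 142 + 0.34 × (94 − 142) = 142 + 0.34 × -48 = 125.68 → 126
G = 68 + 0.34 × (176 − 68) = 68 + 0.34 × 108 = 104.72 → 105
B = 173 + 0.34 × (14 − 173) = 173 + 0.34 × -159 = 118.94 → 119
So the blended color is (126, 105, 119), about #7e6977.

(126, 105, 119)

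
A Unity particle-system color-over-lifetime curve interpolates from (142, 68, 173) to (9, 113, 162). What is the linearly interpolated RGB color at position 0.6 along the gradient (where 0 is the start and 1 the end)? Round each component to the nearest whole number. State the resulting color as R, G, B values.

R = 142 + 0.6 × (9 − 142) = 142 + 0.6 × -133 = 62.2 → 62
G = 68 + 0.6 × (113 − 68) = 68 + 0.6 × 45 = 95 → 95
B = 173 + 0.6 × (162 − 173) = 173 + 0.6 × -11 = 166.4 → 166
So the blended color is (62, 95, 166), about #3e5fa6.

(62, 95, 166)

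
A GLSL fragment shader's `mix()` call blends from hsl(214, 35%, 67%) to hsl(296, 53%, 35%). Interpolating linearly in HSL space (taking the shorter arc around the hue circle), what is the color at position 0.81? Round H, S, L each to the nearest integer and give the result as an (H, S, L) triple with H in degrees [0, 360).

Hue arc: Δh = 296 − 214 = 82° (|Δh| ≤ 180, already the shorter path).
H = 214 + 0.81 × (82) = 280.42 → 280°
S = 35 + 0.81 × (53 − 35) = 49.58 → 50%
L = 67 + 0.81 × (35 − 67) = 41.08 → 41%

(280, 50, 41)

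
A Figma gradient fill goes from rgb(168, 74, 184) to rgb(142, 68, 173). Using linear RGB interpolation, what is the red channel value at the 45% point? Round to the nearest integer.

156

R = 168 + 0.45 × (142 − 168) = 156.3 → 156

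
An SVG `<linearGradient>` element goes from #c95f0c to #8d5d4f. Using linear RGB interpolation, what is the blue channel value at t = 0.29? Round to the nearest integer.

31

B₁ = 12 (from #c95f0c), B₂ = 79 (from #8d5d4f).
B = 12 + 0.29 × (79 − 12) = 31.43 → 31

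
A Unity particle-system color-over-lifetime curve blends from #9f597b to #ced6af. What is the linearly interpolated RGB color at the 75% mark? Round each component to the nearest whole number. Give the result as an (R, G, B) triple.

(194, 183, 162)

#9f597b → (159, 89, 123); #ced6af → (206, 214, 175).
75% corresponds to t = 0.75.
R = 159 + 0.75 × (206 − 159) = 159 + 0.75 × 47 = 194.25 → 194
G = 89 + 0.75 × (214 − 89) = 89 + 0.75 × 125 = 182.75 → 183
B = 123 + 0.75 × (175 − 123) = 123 + 0.75 × 52 = 162 → 162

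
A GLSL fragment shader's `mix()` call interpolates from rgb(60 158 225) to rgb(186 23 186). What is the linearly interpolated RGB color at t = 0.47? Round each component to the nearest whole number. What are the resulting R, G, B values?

R = 60 + 0.47 × (186 − 60) = 60 + 0.47 × 126 = 119.22 → 119
G = 158 + 0.47 × (23 − 158) = 158 + 0.47 × -135 = 94.55 → 95
B = 225 + 0.47 × (186 − 225) = 225 + 0.47 × -39 = 206.67 → 207

(119, 95, 207)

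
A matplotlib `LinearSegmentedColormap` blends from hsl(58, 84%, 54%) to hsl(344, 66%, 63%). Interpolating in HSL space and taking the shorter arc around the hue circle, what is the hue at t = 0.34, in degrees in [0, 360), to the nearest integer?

33

Hue: 344 − 58 = 286°, but |286| > 180 so the shorter arc goes the other way: Δh = 286 − 360 = -74°.
H = 58 + 0.34 × (-74) = 32.84 → 33°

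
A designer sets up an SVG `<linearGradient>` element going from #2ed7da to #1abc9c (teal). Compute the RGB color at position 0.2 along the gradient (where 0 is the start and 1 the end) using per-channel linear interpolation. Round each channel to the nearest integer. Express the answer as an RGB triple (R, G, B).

(42, 210, 206)

#2ed7da → (46, 215, 218); #1abc9c → (26, 188, 156).
R = 46 + 0.2 × (26 − 46) = 46 + 0.2 × -20 = 42 → 42
G = 215 + 0.2 × (188 − 215) = 215 + 0.2 × -27 = 209.6 → 210
B = 218 + 0.2 × (156 − 218) = 218 + 0.2 × -62 = 205.6 → 206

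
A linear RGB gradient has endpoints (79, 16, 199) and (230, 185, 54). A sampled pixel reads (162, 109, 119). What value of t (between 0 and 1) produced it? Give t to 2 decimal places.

Invert the lerp on the G channel (largest span, 169): t = (109 − 16) / (185 − 16) = 93/169 = 0.5503.
Check on R: (162 − 79)/(230 − 79) = 0.5497 ✓

0.55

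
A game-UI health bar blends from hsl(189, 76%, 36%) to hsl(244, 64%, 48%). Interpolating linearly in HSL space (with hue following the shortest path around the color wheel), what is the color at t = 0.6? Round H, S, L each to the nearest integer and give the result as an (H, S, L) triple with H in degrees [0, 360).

Hue arc: Δh = 244 − 189 = 55° (|Δh| ≤ 180, already the shorter path).
H = 189 + 0.6 × (55) = 222 → 222°
S = 76 + 0.6 × (64 − 76) = 68.8 → 69%
L = 36 + 0.6 × (48 − 36) = 43.2 → 43%

(222, 69, 43)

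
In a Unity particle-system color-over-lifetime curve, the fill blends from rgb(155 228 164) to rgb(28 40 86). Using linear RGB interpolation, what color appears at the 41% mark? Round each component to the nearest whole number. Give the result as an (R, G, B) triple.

41% corresponds to t = 0.41.
R = 155 + 0.41 × (28 − 155) = 155 + 0.41 × -127 = 102.93 → 103
G = 228 + 0.41 × (40 − 228) = 228 + 0.41 × -188 = 150.92 → 151
B = 164 + 0.41 × (86 − 164) = 164 + 0.41 × -78 = 132.02 → 132
So the blended color is (103, 151, 132), about #679784.

(103, 151, 132)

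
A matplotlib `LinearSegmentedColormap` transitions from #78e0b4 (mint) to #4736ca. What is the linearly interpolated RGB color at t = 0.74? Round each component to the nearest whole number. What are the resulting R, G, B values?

(84, 98, 196)

#78e0b4 → (120, 224, 180); #4736ca → (71, 54, 202).
R = 120 + 0.74 × (71 − 120) = 120 + 0.74 × -49 = 83.74 → 84
G = 224 + 0.74 × (54 − 224) = 224 + 0.74 × -170 = 98.2 → 98
B = 180 + 0.74 × (202 − 180) = 180 + 0.74 × 22 = 196.28 → 196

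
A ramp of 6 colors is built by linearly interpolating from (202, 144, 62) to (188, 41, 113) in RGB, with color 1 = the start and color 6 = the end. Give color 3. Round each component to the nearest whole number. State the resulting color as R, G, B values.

(196, 103, 82)

With 6 swatches and endpoints inclusive, swatch 3 sits at t = (3 − 1)/(6 − 1) = 2/5 ≈ 0.4.
R = 202 + 0.4 × (188 − 202) = 196.4 → 196
G = 144 + 0.4 × (41 − 144) = 102.8 → 103
B = 62 + 0.4 × (113 − 62) = 82.4 → 82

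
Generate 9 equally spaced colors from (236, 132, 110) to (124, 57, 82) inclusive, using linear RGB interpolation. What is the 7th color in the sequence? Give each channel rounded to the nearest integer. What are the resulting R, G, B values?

With 9 swatches and endpoints inclusive, swatch 7 sits at t = (7 − 1)/(9 − 1) = 6/8 ≈ 0.75.
R = 236 + 0.75 × (124 − 236) = 152 → 152
G = 132 + 0.75 × (57 − 132) = 75.75 → 76
B = 110 + 0.75 × (82 − 110) = 89 → 89

(152, 76, 89)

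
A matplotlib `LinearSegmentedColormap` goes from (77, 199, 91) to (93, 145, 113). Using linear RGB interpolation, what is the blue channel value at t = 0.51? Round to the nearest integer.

B = 91 + 0.51 × (113 − 91) = 102.22 → 102

102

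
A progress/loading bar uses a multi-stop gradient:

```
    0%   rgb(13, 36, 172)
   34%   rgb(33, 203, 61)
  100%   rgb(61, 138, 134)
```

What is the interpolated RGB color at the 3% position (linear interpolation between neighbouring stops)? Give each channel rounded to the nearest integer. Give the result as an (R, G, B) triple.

3% lies between the 0% and 34% stops, so the local fraction is t = (3 − 0)/(34 − 0) = 3/34 ≈ 0.0882.
R = 13 + 0.0882 × (33 − 13) = 14.764 → 15
G = 36 + 0.0882 × (203 − 36) = 50.729 → 51
B = 172 + 0.0882 × (61 − 172) = 162.21 → 162

(15, 51, 162)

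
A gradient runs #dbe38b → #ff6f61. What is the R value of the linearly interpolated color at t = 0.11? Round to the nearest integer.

223

R₁ = 219 (from #dbe38b), R₂ = 255 (from #ff6f61).
R = 219 + 0.11 × (255 − 219) = 222.96 → 223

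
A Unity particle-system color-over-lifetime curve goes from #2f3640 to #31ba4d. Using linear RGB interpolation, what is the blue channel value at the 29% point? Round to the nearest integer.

B₁ = 64 (from #2f3640), B₂ = 77 (from #31ba4d).
B = 64 + 0.29 × (77 − 64) = 67.77 → 68

68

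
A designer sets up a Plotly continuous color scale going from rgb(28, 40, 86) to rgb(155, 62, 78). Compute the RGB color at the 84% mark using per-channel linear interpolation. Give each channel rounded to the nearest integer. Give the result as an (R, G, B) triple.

84% corresponds to t = 0.84.
R = 28 + 0.84 × (155 − 28) = 28 + 0.84 × 127 = 134.68 → 135
G = 40 + 0.84 × (62 − 40) = 40 + 0.84 × 22 = 58.48 → 58
B = 86 + 0.84 × (78 − 86) = 86 + 0.84 × -8 = 79.28 → 79
So the blended color is (135, 58, 79), about #873a4f.

(135, 58, 79)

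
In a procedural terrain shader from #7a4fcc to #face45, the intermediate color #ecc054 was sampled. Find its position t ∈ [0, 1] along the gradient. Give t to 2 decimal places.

Invert the lerp on the B channel (largest span, 135): t = (84 − 204) / (69 − 204) = -120/-135 = 0.88889.
Check on R: (236 − 122)/(250 − 122) = 0.8906 ✓

0.89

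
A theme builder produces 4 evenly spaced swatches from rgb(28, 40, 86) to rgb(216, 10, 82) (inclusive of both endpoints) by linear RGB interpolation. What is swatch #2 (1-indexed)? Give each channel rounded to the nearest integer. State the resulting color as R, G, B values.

(91, 30, 85)

With 4 swatches and endpoints inclusive, swatch 2 sits at t = (2 − 1)/(4 − 1) = 1/3 ≈ 0.3333.
R = 28 + 0.3333 × (216 − 28) = 90.66 → 91
G = 40 + 0.3333 × (10 − 40) = 30.001 → 30
B = 86 + 0.3333 × (82 − 86) = 84.667 → 85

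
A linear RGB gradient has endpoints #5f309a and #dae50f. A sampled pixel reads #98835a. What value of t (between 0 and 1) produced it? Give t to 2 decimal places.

Invert the lerp on the G channel (largest span, 181): t = (131 − 48) / (229 − 48) = 83/181 = 0.45856.
Check on R: (152 − 95)/(218 − 95) = 0.4634 ✓

0.46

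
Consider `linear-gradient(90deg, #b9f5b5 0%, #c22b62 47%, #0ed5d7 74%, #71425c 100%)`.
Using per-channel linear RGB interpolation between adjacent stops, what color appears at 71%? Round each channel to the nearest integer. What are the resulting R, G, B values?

71% lies between the 47% and 74% stops, so the local fraction is t = (71 − 47)/(74 − 47) = 24/27 ≈ 0.8889.
#c22b62 → (194, 43, 98); #0ed5d7 → (14, 213, 215).
R = 194 + 0.8889 × (14 − 194) = 33.998 → 34
G = 43 + 0.8889 × (213 − 43) = 194.113 → 194
B = 98 + 0.8889 × (215 − 98) = 202.001 → 202

(34, 194, 202)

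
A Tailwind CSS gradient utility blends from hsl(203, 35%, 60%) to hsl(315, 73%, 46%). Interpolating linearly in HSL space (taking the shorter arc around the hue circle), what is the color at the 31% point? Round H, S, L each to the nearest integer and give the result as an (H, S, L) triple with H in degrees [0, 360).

Hue arc: Δh = 315 − 203 = 112° (|Δh| ≤ 180, already the shorter path).
H = 203 + 0.31 × (112) = 237.72 → 238°
S = 35 + 0.31 × (73 − 35) = 46.78 → 47%
L = 60 + 0.31 × (46 − 60) = 55.66 → 56%

(238, 47, 56)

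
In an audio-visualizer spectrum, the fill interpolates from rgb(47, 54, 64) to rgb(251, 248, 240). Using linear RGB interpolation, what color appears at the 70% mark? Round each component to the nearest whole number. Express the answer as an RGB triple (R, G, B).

70% corresponds to t = 0.7.
R = 47 + 0.7 × (251 − 47) = 47 + 0.7 × 204 = 189.8 → 190
G = 54 + 0.7 × (248 − 54) = 54 + 0.7 × 194 = 189.8 → 190
B = 64 + 0.7 × (240 − 64) = 64 + 0.7 × 176 = 187.2 → 187

(190, 190, 187)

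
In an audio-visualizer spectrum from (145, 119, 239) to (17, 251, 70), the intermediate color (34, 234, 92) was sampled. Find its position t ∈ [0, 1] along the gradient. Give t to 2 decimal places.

0.87

Invert the lerp on the B channel (largest span, 169): t = (92 − 239) / (70 − 239) = -147/-169 = 0.86982.
Check on R: (34 − 145)/(17 − 145) = 0.8672 ✓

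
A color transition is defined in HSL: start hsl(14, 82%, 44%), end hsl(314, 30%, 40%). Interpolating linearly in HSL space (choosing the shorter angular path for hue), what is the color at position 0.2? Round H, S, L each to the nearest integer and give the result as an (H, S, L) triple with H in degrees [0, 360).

Hue: 314 − 14 = 300°, but |300| > 180 so the shorter arc goes the other way: Δh = 300 − 360 = -60°.
H = 14 + 0.2 × (-60) = 2 → 2°
S = 82 + 0.2 × (30 − 82) = 71.6 → 72%
L = 44 + 0.2 × (40 − 44) = 43.2 → 43%

(2, 72, 43)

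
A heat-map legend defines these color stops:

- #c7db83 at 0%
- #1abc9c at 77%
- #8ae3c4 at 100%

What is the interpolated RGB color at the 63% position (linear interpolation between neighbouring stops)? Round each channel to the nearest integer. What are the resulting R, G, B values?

(57, 194, 151)

63% lies between the 0% and 77% stops, so the local fraction is t = (63 − 0)/(77 − 0) = 63/77 ≈ 0.8182.
#c7db83 → (199, 219, 131); #1abc9c → (26, 188, 156).
R = 199 + 0.8182 × (26 − 199) = 57.451 → 57
G = 219 + 0.8182 × (188 − 219) = 193.636 → 194
B = 131 + 0.8182 × (156 − 131) = 151.455 → 151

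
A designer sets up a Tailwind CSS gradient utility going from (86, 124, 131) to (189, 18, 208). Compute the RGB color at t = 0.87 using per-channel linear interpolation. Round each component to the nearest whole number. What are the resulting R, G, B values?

(176, 32, 198)

R = 86 + 0.87 × (189 − 86) = 86 + 0.87 × 103 = 175.61 → 176
G = 124 + 0.87 × (18 − 124) = 124 + 0.87 × -106 = 31.78 → 32
B = 131 + 0.87 × (208 − 131) = 131 + 0.87 × 77 = 197.99 → 198
So the blended color is (176, 32, 198), about #b020c6.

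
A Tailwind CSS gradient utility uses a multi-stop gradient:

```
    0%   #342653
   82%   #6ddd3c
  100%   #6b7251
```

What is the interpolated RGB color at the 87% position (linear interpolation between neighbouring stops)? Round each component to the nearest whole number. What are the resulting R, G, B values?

(108, 191, 66)

87% lies between the 82% and 100% stops, so the local fraction is t = (87 − 82)/(100 − 82) = 5/18 ≈ 0.2778.
#6ddd3c → (109, 221, 60); #6b7251 → (107, 114, 81).
R = 109 + 0.2778 × (107 − 109) = 108.444 → 108
G = 221 + 0.2778 × (114 − 221) = 191.275 → 191
B = 60 + 0.2778 × (81 − 60) = 65.834 → 66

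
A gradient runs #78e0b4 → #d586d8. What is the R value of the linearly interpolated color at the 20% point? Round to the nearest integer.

R₁ = 120 (from #78e0b4), R₂ = 213 (from #d586d8).
R = 120 + 0.2 × (213 − 120) = 138.6 → 139

139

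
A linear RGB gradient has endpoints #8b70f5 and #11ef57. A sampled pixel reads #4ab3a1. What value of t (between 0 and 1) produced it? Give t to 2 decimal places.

0.53

Invert the lerp on the B channel (largest span, 158): t = (161 − 245) / (87 − 245) = -84/-158 = 0.53165.
Check on R: (74 − 139)/(17 − 139) = 0.5328 ✓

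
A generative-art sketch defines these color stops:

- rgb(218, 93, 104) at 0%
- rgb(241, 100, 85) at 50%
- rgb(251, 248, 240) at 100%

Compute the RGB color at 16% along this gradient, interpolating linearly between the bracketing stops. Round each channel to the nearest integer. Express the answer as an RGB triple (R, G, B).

(225, 95, 98)

16% lies between the 0% and 50% stops, so the local fraction is t = (16 − 0)/(50 − 0) = 16/50 ≈ 0.32.
R = 218 + 0.32 × (241 − 218) = 225.36 → 225
G = 93 + 0.32 × (100 − 93) = 95.24 → 95
B = 104 + 0.32 × (85 − 104) = 97.92 → 98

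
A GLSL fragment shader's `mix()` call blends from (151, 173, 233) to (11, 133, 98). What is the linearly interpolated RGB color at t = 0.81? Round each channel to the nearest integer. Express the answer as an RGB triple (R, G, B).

R = 151 + 0.81 × (11 − 151) = 151 + 0.81 × -140 = 37.6 → 38
G = 173 + 0.81 × (133 − 173) = 173 + 0.81 × -40 = 140.6 → 141
B = 233 + 0.81 × (98 − 233) = 233 + 0.81 × -135 = 123.65 → 124

(38, 141, 124)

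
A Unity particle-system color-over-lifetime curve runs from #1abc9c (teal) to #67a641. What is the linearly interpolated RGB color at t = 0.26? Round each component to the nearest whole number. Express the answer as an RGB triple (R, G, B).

(46, 182, 132)

#1abc9c → (26, 188, 156); #67a641 → (103, 166, 65).
R = 26 + 0.26 × (103 − 26) = 26 + 0.26 × 77 = 46.02 → 46
G = 188 + 0.26 × (166 − 188) = 188 + 0.26 × -22 = 182.28 → 182
B = 156 + 0.26 × (65 − 156) = 156 + 0.26 × -91 = 132.34 → 132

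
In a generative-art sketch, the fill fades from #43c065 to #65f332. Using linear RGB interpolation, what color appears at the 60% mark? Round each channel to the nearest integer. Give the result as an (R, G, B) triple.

(87, 223, 70)

#43c065 → (67, 192, 101); #65f332 → (101, 243, 50).
60% corresponds to t = 0.6.
R = 67 + 0.6 × (101 − 67) = 67 + 0.6 × 34 = 87.4 → 87
G = 192 + 0.6 × (243 − 192) = 192 + 0.6 × 51 = 222.6 → 223
B = 101 + 0.6 × (50 − 101) = 101 + 0.6 × -51 = 70.4 → 70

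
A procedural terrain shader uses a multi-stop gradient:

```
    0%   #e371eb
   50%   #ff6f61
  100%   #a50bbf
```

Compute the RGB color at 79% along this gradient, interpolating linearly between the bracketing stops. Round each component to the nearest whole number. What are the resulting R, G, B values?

79% lies between the 50% and 100% stops, so the local fraction is t = (79 − 50)/(100 − 50) = 29/50 ≈ 0.58.
#ff6f61 → (255, 111, 97); #a50bbf → (165, 11, 191).
R = 255 + 0.58 × (165 − 255) = 202.8 → 203
G = 111 + 0.58 × (11 − 111) = 53 → 53
B = 97 + 0.58 × (191 − 97) = 151.52 → 152

(203, 53, 152)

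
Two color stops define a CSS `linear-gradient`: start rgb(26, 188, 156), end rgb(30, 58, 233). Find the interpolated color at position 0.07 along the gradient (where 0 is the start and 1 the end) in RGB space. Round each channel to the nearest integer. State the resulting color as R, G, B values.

(26, 179, 161)

R = 26 + 0.07 × (30 − 26) = 26 + 0.07 × 4 = 26.28 → 26
G = 188 + 0.07 × (58 − 188) = 188 + 0.07 × -130 = 178.9 → 179
B = 156 + 0.07 × (233 − 156) = 156 + 0.07 × 77 = 161.39 → 161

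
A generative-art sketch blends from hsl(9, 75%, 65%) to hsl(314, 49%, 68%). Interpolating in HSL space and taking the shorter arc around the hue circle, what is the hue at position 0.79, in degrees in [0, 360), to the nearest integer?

326

Hue: 314 − 9 = 305°, but |305| > 180 so the shorter arc goes the other way: Δh = 305 − 360 = -55°.
H = 9 + 0.79 × (-55) = -34.45 → -34 → -34 mod 360 = 326°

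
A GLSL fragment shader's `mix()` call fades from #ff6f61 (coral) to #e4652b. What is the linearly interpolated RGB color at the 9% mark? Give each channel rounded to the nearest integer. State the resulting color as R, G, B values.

#ff6f61 → (255, 111, 97); #e4652b → (228, 101, 43).
9% corresponds to t = 0.09.
R = 255 + 0.09 × (228 − 255) = 255 + 0.09 × -27 = 252.57 → 253
G = 111 + 0.09 × (101 − 111) = 111 + 0.09 × -10 = 110.1 → 110
B = 97 + 0.09 × (43 − 97) = 97 + 0.09 × -54 = 92.14 → 92
So the blended color is (253, 110, 92), about #fd6e5c.

(253, 110, 92)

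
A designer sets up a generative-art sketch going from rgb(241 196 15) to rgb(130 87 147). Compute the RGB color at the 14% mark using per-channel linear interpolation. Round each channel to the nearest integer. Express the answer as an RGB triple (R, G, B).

(225, 181, 33)

14% corresponds to t = 0.14.
R = 241 + 0.14 × (130 − 241) = 241 + 0.14 × -111 = 225.46 → 225
G = 196 + 0.14 × (87 − 196) = 196 + 0.14 × -109 = 180.74 → 181
B = 15 + 0.14 × (147 − 15) = 15 + 0.14 × 132 = 33.48 → 33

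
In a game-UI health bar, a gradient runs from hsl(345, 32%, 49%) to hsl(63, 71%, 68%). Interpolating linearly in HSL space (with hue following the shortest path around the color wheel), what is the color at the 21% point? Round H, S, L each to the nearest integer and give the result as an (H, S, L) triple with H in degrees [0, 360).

(1, 40, 53)

Hue: 63 − 345 = -282°, but |-282| > 180 so the shorter arc goes the other way: Δh = -282 + 360 = 78°.
H = 345 + 0.21 × (78) = 361.38 → 361 → 361 mod 360 = 1°
S = 32 + 0.21 × (71 − 32) = 40.19 → 40%
L = 49 + 0.21 × (68 − 49) = 52.99 → 53%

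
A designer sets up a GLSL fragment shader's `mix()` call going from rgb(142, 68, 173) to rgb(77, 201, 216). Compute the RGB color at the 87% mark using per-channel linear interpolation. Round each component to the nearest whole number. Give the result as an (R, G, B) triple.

87% corresponds to t = 0.87.
R = 142 + 0.87 × (77 − 142) = 142 + 0.87 × -65 = 85.45 → 85
G = 68 + 0.87 × (201 − 68) = 68 + 0.87 × 133 = 183.71 → 184
B = 173 + 0.87 × (216 − 173) = 173 + 0.87 × 43 = 210.41 → 210
So the blended color is (85, 184, 210), about #55b8d2.

(85, 184, 210)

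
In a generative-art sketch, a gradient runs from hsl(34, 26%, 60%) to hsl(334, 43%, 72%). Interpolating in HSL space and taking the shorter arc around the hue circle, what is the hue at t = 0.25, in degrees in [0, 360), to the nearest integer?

19

Hue: 334 − 34 = 300°, but |300| > 180 so the shorter arc goes the other way: Δh = 300 − 360 = -60°.
H = 34 + 0.25 × (-60) = 19 → 19°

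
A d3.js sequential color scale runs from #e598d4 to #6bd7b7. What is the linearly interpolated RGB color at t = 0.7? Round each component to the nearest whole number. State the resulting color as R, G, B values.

#e598d4 → (229, 152, 212); #6bd7b7 → (107, 215, 183).
R = 229 + 0.7 × (107 − 229) = 229 + 0.7 × -122 = 143.6 → 144
G = 152 + 0.7 × (215 − 152) = 152 + 0.7 × 63 = 196.1 → 196
B = 212 + 0.7 × (183 − 212) = 212 + 0.7 × -29 = 191.7 → 192
So the blended color is (144, 196, 192), about #90c4c0.

(144, 196, 192)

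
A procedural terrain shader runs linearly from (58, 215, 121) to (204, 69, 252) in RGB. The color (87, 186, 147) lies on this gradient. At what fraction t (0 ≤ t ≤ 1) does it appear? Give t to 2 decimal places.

Invert the lerp on the R channel (largest span, 146): t = (87 − 58) / (204 − 58) = 29/146 = 0.19863.
Check on G: (186 − 215)/(69 − 215) = 0.1986 ✓

0.20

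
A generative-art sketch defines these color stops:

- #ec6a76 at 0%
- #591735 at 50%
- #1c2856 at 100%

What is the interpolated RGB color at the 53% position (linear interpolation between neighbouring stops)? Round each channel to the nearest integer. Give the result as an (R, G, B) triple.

53% lies between the 50% and 100% stops, so the local fraction is t = (53 − 50)/(100 − 50) = 3/50 ≈ 0.06.
#591735 → (89, 23, 53); #1c2856 → (28, 40, 86).
R = 89 + 0.06 × (28 − 89) = 85.34 → 85
G = 23 + 0.06 × (40 − 23) = 24.02 → 24
B = 53 + 0.06 × (86 − 53) = 54.98 → 55

(85, 24, 55)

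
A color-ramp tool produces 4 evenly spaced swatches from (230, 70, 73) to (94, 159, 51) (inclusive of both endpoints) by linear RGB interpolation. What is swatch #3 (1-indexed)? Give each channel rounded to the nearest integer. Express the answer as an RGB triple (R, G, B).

With 4 swatches and endpoints inclusive, swatch 3 sits at t = (3 − 1)/(4 − 1) = 2/3 ≈ 0.6667.
R = 230 + 0.6667 × (94 − 230) = 139.329 → 139
G = 70 + 0.6667 × (159 − 70) = 129.336 → 129
B = 73 + 0.6667 × (51 − 73) = 58.333 → 58

(139, 129, 58)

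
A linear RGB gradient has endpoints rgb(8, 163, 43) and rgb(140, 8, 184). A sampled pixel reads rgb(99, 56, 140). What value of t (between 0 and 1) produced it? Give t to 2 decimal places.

Invert the lerp on the G channel (largest span, 155): t = (56 − 163) / (8 − 163) = -107/-155 = 0.69032.
Check on R: (99 − 8)/(140 − 8) = 0.6894 ✓

0.69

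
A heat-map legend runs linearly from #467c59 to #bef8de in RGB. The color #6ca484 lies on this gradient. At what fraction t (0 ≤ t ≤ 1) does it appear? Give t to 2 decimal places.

0.32

Invert the lerp on the B channel (largest span, 133): t = (132 − 89) / (222 − 89) = 43/133 = 0.32331.
Check on R: (108 − 70)/(190 − 70) = 0.3167 ✓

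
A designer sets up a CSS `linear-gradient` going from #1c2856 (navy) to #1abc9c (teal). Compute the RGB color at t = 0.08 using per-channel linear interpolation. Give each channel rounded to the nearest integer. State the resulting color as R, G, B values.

#1c2856 → (28, 40, 86); #1abc9c → (26, 188, 156).
R = 28 + 0.08 × (26 − 28) = 28 + 0.08 × -2 = 27.84 → 28
G = 40 + 0.08 × (188 − 40) = 40 + 0.08 × 148 = 51.84 → 52
B = 86 + 0.08 × (156 − 86) = 86 + 0.08 × 70 = 91.6 → 92

(28, 52, 92)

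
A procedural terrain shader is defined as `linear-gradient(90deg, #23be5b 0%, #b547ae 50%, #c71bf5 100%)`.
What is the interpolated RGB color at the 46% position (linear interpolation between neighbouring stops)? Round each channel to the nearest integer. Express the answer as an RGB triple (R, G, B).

(169, 81, 167)

46% lies between the 0% and 50% stops, so the local fraction is t = (46 − 0)/(50 − 0) = 46/50 ≈ 0.92.
#23be5b → (35, 190, 91); #b547ae → (181, 71, 174).
R = 35 + 0.92 × (181 − 35) = 169.32 → 169
G = 190 + 0.92 × (71 − 190) = 80.52 → 81
B = 91 + 0.92 × (174 − 91) = 167.36 → 167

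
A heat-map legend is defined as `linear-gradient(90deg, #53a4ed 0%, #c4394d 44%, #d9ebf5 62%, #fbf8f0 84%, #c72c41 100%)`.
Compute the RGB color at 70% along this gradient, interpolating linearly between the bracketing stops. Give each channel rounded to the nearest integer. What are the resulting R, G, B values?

70% lies between the 62% and 84% stops, so the local fraction is t = (70 − 62)/(84 − 62) = 8/22 ≈ 0.3636.
#d9ebf5 → (217, 235, 245); #fbf8f0 → (251, 248, 240).
R = 217 + 0.3636 × (251 − 217) = 229.362 → 229
G = 235 + 0.3636 × (248 − 235) = 239.727 → 240
B = 245 + 0.3636 × (240 − 245) = 243.182 → 243

(229, 240, 243)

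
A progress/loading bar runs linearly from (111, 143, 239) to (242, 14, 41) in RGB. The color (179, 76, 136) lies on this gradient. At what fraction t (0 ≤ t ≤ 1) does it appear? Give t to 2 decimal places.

0.52

Invert the lerp on the B channel (largest span, 198): t = (136 − 239) / (41 − 239) = -103/-198 = 0.5202.
Check on R: (179 − 111)/(242 − 111) = 0.5191 ✓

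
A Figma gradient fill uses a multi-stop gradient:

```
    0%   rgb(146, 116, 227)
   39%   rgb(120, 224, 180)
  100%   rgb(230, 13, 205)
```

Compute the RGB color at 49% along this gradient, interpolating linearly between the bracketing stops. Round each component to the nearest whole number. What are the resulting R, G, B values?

(138, 189, 184)

49% lies between the 39% and 100% stops, so the local fraction is t = (49 − 39)/(100 − 39) = 10/61 ≈ 0.1639.
R = 120 + 0.1639 × (230 − 120) = 138.029 → 138
G = 224 + 0.1639 × (13 − 224) = 189.417 → 189
B = 180 + 0.1639 × (205 − 180) = 184.097 → 184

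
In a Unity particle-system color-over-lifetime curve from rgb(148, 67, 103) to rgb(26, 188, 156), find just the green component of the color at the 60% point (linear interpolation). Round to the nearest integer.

G = 67 + 0.6 × (188 − 67) = 139.6 → 140

140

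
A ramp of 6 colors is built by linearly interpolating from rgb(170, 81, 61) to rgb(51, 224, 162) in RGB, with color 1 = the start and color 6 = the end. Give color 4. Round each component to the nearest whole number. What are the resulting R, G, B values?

With 6 swatches and endpoints inclusive, swatch 4 sits at t = (4 − 1)/(6 − 1) = 3/5 ≈ 0.6.
R = 170 + 0.6 × (51 − 170) = 98.6 → 99
G = 81 + 0.6 × (224 − 81) = 166.8 → 167
B = 61 + 0.6 × (162 − 61) = 121.6 → 122

(99, 167, 122)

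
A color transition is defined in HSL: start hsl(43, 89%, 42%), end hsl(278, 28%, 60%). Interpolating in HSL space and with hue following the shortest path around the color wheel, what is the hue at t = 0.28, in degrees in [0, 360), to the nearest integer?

8

Hue: 278 − 43 = 235°, but |235| > 180 so the shorter arc goes the other way: Δh = 235 − 360 = -125°.
H = 43 + 0.28 × (-125) = 8 → 8°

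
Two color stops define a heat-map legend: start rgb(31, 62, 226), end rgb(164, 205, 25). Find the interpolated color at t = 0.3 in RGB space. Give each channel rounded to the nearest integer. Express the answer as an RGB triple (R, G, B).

R = 31 + 0.3 × (164 − 31) = 31 + 0.3 × 133 = 70.9 → 71
G = 62 + 0.3 × (205 − 62) = 62 + 0.3 × 143 = 104.9 → 105
B = 226 + 0.3 × (25 − 226) = 226 + 0.3 × -201 = 165.7 → 166

(71, 105, 166)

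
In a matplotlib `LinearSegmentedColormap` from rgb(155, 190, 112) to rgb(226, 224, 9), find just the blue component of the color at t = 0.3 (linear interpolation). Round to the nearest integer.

81

B = 112 + 0.3 × (9 − 112) = 81.1 → 81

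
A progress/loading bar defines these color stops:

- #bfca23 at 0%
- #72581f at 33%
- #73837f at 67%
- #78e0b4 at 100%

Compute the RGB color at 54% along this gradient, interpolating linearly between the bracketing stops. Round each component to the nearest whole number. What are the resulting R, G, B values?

54% lies between the 33% and 67% stops, so the local fraction is t = (54 − 33)/(67 − 33) = 21/34 ≈ 0.6176.
#72581f → (114, 88, 31); #73837f → (115, 131, 127).
R = 114 + 0.6176 × (115 − 114) = 114.618 → 115
G = 88 + 0.6176 × (131 − 88) = 114.557 → 115
B = 31 + 0.6176 × (127 − 31) = 90.29 → 90

(115, 115, 90)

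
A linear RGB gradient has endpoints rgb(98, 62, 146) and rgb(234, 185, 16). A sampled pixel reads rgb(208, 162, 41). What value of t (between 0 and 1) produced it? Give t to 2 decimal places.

0.81

Invert the lerp on the R channel (largest span, 136): t = (208 − 98) / (234 − 98) = 110/136 = 0.80882.
Check on G: (162 − 62)/(185 − 62) = 0.813 ✓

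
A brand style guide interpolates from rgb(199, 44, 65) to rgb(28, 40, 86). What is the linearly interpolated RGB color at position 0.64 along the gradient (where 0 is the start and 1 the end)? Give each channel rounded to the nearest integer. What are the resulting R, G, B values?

R = 199 + 0.64 × (28 − 199) = 199 + 0.64 × -171 = 89.56 → 90
G = 44 + 0.64 × (40 − 44) = 44 + 0.64 × -4 = 41.44 → 41
B = 65 + 0.64 × (86 − 65) = 65 + 0.64 × 21 = 78.44 → 78

(90, 41, 78)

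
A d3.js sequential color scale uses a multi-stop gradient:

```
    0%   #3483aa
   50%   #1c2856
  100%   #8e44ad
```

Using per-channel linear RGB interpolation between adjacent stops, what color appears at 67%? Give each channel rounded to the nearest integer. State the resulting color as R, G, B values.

67% lies between the 50% and 100% stops, so the local fraction is t = (67 − 50)/(100 − 50) = 17/50 ≈ 0.34.
#1c2856 → (28, 40, 86); #8e44ad → (142, 68, 173).
R = 28 + 0.34 × (142 − 28) = 66.76 → 67
G = 40 + 0.34 × (68 − 40) = 49.52 → 50
B = 86 + 0.34 × (173 − 86) = 115.58 → 116

(67, 50, 116)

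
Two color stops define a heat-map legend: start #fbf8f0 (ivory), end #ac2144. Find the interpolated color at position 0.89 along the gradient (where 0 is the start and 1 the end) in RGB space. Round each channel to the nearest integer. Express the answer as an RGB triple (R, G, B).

(181, 57, 87)

#fbf8f0 → (251, 248, 240); #ac2144 → (172, 33, 68).
R = 251 + 0.89 × (172 − 251) = 251 + 0.89 × -79 = 180.69 → 181
G = 248 + 0.89 × (33 − 248) = 248 + 0.89 × -215 = 56.65 → 57
B = 240 + 0.89 × (68 − 240) = 240 + 0.89 × -172 = 86.92 → 87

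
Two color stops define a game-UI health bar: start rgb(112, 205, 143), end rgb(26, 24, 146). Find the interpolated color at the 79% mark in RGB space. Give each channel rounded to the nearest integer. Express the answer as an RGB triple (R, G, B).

(44, 62, 145)

79% corresponds to t = 0.79.
R = 112 + 0.79 × (26 − 112) = 112 + 0.79 × -86 = 44.06 → 44
G = 205 + 0.79 × (24 − 205) = 205 + 0.79 × -181 = 62.01 → 62
B = 143 + 0.79 × (146 − 143) = 143 + 0.79 × 3 = 145.37 → 145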